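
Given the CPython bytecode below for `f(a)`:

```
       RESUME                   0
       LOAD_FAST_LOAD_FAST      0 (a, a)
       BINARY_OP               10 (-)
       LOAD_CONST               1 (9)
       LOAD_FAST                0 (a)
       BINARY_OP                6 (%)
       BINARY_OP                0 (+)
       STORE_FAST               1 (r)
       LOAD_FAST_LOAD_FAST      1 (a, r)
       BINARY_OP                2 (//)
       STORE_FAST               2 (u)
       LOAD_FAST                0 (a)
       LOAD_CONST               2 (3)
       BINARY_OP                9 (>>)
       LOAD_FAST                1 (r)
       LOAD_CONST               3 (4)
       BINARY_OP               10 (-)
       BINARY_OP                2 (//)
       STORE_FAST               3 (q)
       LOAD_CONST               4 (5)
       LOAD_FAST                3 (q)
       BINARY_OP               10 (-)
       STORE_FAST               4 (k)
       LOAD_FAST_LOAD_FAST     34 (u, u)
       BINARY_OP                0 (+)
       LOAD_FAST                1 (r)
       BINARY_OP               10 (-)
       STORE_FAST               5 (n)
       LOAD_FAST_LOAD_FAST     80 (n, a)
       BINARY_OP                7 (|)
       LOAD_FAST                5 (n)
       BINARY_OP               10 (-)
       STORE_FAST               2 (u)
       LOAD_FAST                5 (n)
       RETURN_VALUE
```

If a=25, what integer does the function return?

-5

LOAD_FAST_LOAD_FAST a,a → push 25,25. Stack: [25, 25]
BINARY_OP - → 25 - 25 = 0. Stack: [0]
LOAD_CONST → push 9. Stack: [0, 9]
LOAD_FAST a → push 25. Stack: [0, 9, 25]
BINARY_OP % → 9 % 25 = 9. Stack: [0, 9]
BINARY_OP + → 0 + 9 = 9. Stack: [9]
STORE_FAST r → r=9. Stack: []
LOAD_FAST_LOAD_FAST a,r → push 25,9. Stack: [25, 9]
BINARY_OP // → 25 // 9 = 2. Stack: [2]
STORE_FAST u → u=2. Stack: []
LOAD_FAST a → push 25. Stack: [25]
LOAD_CONST → push 3. Stack: [25, 3]
BINARY_OP >> → 25 >> 3 = 3. Stack: [3]
LOAD_FAST r → push 9. Stack: [3, 9]
LOAD_CONST → push 4. Stack: [3, 9, 4]
BINARY_OP - → 9 - 4 = 5. Stack: [3, 5]
BINARY_OP // → 3 // 5 = 0. Stack: [0]
STORE_FAST q → q=0. Stack: []
LOAD_CONST → push 5. Stack: [5]
LOAD_FAST q → push 0. Stack: [5, 0]
BINARY_OP - → 5 - 0 = 5. Stack: [5]
STORE_FAST k → k=5. Stack: []
LOAD_FAST_LOAD_FAST u,u → push 2,2. Stack: [2, 2]
BINARY_OP + → 2 + 2 = 4. Stack: [4]
LOAD_FAST r → push 9. Stack: [4, 9]
BINARY_OP - → 4 - 9 = -5. Stack: [-5]
STORE_FAST n → n=-5. Stack: []
LOAD_FAST_LOAD_FAST n,a → push -5,25. Stack: [-5, 25]
BINARY_OP | → -5 | 25 = -5. Stack: [-5]
LOAD_FAST n → push -5. Stack: [-5, -5]
BINARY_OP - → -5 - -5 = 0. Stack: [0]
STORE_FAST u → u=0. Stack: []
LOAD_FAST n → push -5. Stack: [-5]
RETURN_VALUE → return -5.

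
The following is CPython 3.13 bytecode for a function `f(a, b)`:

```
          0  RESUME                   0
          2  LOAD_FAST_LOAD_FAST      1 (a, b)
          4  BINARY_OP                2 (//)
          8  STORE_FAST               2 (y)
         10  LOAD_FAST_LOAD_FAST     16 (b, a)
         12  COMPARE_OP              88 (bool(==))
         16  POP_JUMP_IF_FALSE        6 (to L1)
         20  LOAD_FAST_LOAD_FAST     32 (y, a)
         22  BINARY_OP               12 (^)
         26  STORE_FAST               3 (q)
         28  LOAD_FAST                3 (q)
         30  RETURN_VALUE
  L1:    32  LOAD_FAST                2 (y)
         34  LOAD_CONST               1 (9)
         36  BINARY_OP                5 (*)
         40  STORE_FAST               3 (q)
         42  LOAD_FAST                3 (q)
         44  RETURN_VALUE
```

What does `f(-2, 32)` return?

LOAD_FAST_LOAD_FAST a,b → push -2,32. Stack: [-2, 32]
BINARY_OP // → -2 // 32 = -1. Stack: [-1]
STORE_FAST y → y=-1. Stack: []
LOAD_FAST_LOAD_FAST b,a → push 32,-2. Stack: [32, -2]
COMPARE_OP bool(==) → 32 vs -2 = False. Stack: [False]
POP_JUMP_IF_FALSE → pop False; jump. Stack: []
LOAD_FAST y → push -1. Stack: [-1]
LOAD_CONST → push 9. Stack: [-1, 9]
BINARY_OP * → -1 * 9 = -9. Stack: [-9]
STORE_FAST q → q=-9. Stack: []
LOAD_FAST q → push -9. Stack: [-9]
RETURN_VALUE → return -9.

-9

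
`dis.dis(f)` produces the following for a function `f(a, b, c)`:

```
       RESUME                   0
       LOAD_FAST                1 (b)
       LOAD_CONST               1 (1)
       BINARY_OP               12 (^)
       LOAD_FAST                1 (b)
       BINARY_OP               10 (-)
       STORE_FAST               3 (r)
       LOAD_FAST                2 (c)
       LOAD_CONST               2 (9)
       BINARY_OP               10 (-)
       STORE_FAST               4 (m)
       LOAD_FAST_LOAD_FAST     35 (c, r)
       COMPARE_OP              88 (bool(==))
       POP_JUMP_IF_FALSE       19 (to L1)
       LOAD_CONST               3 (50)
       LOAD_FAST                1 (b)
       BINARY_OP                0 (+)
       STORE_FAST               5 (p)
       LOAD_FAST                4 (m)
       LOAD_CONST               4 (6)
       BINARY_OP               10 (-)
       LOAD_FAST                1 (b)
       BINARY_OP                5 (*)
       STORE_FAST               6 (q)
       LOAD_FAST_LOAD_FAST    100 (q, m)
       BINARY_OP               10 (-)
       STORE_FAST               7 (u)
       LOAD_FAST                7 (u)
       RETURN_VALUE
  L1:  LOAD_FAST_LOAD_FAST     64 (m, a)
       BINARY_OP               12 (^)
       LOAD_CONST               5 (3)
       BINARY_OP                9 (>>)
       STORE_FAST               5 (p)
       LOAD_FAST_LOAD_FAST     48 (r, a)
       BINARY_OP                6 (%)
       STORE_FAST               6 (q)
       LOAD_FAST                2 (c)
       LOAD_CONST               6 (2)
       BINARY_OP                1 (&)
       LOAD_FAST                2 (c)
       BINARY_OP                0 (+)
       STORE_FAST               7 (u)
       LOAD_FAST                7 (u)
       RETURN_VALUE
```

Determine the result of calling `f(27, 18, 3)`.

LOAD_FAST b → push 18. Stack: [18]
LOAD_CONST → push 1. Stack: [18, 1]
BINARY_OP ^ → 18 ^ 1 = 19. Stack: [19]
LOAD_FAST b → push 18. Stack: [19, 18]
BINARY_OP - → 19 - 18 = 1. Stack: [1]
STORE_FAST r → r=1. Stack: []
LOAD_FAST c → push 3. Stack: [3]
LOAD_CONST → push 9. Stack: [3, 9]
BINARY_OP - → 3 - 9 = -6. Stack: [-6]
STORE_FAST m → m=-6. Stack: []
LOAD_FAST_LOAD_FAST c,r → push 3,1. Stack: [3, 1]
COMPARE_OP bool(==) → 3 vs 1 = False. Stack: [False]
POP_JUMP_IF_FALSE → pop False; jump. Stack: []
LOAD_FAST_LOAD_FAST m,a → push -6,27. Stack: [-6, 27]
BINARY_OP ^ → -6 ^ 27 = -31. Stack: [-31]
LOAD_CONST → push 3. Stack: [-31, 3]
BINARY_OP >> → -31 >> 3 = -4. Stack: [-4]
STORE_FAST p → p=-4. Stack: []
LOAD_FAST_LOAD_FAST r,a → push 1,27. Stack: [1, 27]
BINARY_OP % → 1 % 27 = 1. Stack: [1]
STORE_FAST q → q=1. Stack: []
LOAD_FAST c → push 3. Stack: [3]
LOAD_CONST → push 2. Stack: [3, 2]
BINARY_OP & → 3 & 2 = 2. Stack: [2]
LOAD_FAST c → push 3. Stack: [2, 3]
BINARY_OP + → 2 + 3 = 5. Stack: [5]
STORE_FAST u → u=5. Stack: []
LOAD_FAST u → push 5. Stack: [5]
RETURN_VALUE → return 5.

5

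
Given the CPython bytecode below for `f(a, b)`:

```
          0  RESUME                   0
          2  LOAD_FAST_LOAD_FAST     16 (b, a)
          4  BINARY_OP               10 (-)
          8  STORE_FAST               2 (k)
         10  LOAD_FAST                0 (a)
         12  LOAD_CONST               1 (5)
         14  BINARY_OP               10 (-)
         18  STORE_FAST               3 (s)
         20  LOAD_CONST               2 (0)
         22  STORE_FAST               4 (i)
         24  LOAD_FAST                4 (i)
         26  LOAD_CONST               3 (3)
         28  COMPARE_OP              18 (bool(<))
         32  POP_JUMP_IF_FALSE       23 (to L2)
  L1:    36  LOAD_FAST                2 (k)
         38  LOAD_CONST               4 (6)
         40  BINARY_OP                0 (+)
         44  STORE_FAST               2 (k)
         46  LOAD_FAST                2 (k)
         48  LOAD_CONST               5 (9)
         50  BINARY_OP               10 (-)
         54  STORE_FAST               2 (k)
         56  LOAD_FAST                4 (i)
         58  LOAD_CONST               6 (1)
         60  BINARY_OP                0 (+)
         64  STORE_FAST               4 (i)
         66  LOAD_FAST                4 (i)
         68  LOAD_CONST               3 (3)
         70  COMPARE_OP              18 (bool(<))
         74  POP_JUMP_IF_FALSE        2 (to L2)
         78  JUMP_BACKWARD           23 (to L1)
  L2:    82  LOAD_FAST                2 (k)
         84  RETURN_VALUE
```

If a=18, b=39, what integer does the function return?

LOAD_FAST_LOAD_FAST b,a → push 39,18. Stack: [39, 18]
BINARY_OP - → 39 - 18 = 21. Stack: [21]
STORE_FAST k → k=21. Stack: []
LOAD_FAST a → push 18. Stack: [18]
LOAD_CONST → push 5. Stack: [18, 5]
BINARY_OP - → 18 - 5 = 13. Stack: [13]
STORE_FAST s → s=13. Stack: []
LOAD_CONST → push 0. Stack: [0]
STORE_FAST i → i=0. Stack: []
LOAD_FAST i → push 0. Stack: [0]
LOAD_CONST → push 3. Stack: [0, 3]
COMPARE_OP bool(<) → 0 vs 3 = True. Stack: [True]
POP_JUMP_IF_FALSE → pop True; no jump. Stack: []
LOAD_FAST k → push 21. Stack: [21]
LOAD_CONST → push 6. Stack: [21, 6]
BINARY_OP + → 21 + 6 = 27. Stack: [27]
STORE_FAST k → k=27. Stack: []
LOAD_FAST k → push 27. Stack: [27]
LOAD_CONST → push 9. Stack: [27, 9]
BINARY_OP - → 27 - 9 = 18. Stack: [18]
STORE_FAST k → k=18. Stack: []
LOAD_FAST i → push 0. Stack: [0]
LOAD_CONST → push 1. Stack: [0, 1]
BINARY_OP + → 0 + 1 = 1. Stack: [1]
STORE_FAST i → i=1. Stack: []
LOAD_FAST i → push 1. Stack: [1]
LOAD_CONST → push 3. Stack: [1, 3]
COMPARE_OP bool(<) → 1 vs 3 = True. Stack: [True]
POP_JUMP_IF_FALSE → pop True; no jump. Stack: []
LOAD_FAST k → push 18. Stack: [18]
LOAD_CONST → push 6. Stack: [18, 6]
BINARY_OP + → 18 + 6 = 24. Stack: [24]
STORE_FAST k → k=24. Stack: []
LOAD_FAST k → push 24. Stack: [24]
LOAD_CONST → push 9. Stack: [24, 9]
BINARY_OP - → 24 - 9 = 15. Stack: [15]
STORE_FAST k → k=15. Stack: []
LOAD_FAST i → push 1. Stack: [1]
LOAD_CONST → push 1. Stack: [1, 1]
BINARY_OP + → 1 + 1 = 2. Stack: [2]
STORE_FAST i → i=2. Stack: []
LOAD_FAST i → push 2. Stack: [2]
LOAD_CONST → push 3. Stack: [2, 3]
COMPARE_OP bool(<) → 2 vs 3 = True. Stack: [True]
POP_JUMP_IF_FALSE → pop True; no jump. Stack: []
LOAD_FAST k → push 15. Stack: [15]
LOAD_CONST → push 6. Stack: [15, 6]
BINARY_OP + → 15 + 6 = 21. Stack: [21]
STORE_FAST k → k=21. Stack: []
LOAD_FAST k → push 21. Stack: [21]
LOAD_CONST → push 9. Stack: [21, 9]
BINARY_OP - → 21 - 9 = 12. Stack: [12]
STORE_FAST k → k=12. Stack: []
LOAD_FAST i → push 2. Stack: [2]
LOAD_CONST → push 1. Stack: [2, 1]
BINARY_OP + → 2 + 1 = 3. Stack: [3]
STORE_FAST i → i=3. Stack: []
LOAD_FAST i → push 3. Stack: [3]
LOAD_CONST → push 3. Stack: [3, 3]
COMPARE_OP bool(<) → 3 vs 3 = False. Stack: [False]
POP_JUMP_IF_FALSE → pop False; jump. Stack: []
LOAD_FAST k → push 12. Stack: [12]
RETURN_VALUE → return 12.

12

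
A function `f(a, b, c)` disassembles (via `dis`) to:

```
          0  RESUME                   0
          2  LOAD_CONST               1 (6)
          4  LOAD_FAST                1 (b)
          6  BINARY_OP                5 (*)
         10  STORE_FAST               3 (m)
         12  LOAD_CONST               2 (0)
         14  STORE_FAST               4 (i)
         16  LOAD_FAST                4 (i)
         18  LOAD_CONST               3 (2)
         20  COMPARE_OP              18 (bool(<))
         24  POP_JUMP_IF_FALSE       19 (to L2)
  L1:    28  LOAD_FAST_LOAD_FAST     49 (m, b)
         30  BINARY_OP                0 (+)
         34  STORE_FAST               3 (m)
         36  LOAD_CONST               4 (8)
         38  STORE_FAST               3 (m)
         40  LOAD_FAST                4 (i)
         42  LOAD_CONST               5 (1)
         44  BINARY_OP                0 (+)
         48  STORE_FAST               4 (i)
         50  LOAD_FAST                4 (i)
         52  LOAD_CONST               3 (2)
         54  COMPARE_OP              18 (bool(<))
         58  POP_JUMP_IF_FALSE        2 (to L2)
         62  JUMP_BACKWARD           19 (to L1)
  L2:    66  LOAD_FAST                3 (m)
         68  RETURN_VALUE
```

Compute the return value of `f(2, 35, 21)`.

8

LOAD_CONST → push 6. Stack: [6]
LOAD_FAST b → push 35. Stack: [6, 35]
BINARY_OP * → 6 * 35 = 210. Stack: [210]
STORE_FAST m → m=210. Stack: []
LOAD_CONST → push 0. Stack: [0]
STORE_FAST i → i=0. Stack: []
LOAD_FAST i → push 0. Stack: [0]
LOAD_CONST → push 2. Stack: [0, 2]
COMPARE_OP bool(<) → 0 vs 2 = True. Stack: [True]
POP_JUMP_IF_FALSE → pop True; no jump. Stack: []
LOAD_FAST_LOAD_FAST m,b → push 210,35. Stack: [210, 35]
BINARY_OP + → 210 + 35 = 245. Stack: [245]
STORE_FAST m → m=245. Stack: []
LOAD_CONST → push 8. Stack: [8]
STORE_FAST m → m=8. Stack: []
LOAD_FAST i → push 0. Stack: [0]
LOAD_CONST → push 1. Stack: [0, 1]
BINARY_OP + → 0 + 1 = 1. Stack: [1]
STORE_FAST i → i=1. Stack: []
LOAD_FAST i → push 1. Stack: [1]
LOAD_CONST → push 2. Stack: [1, 2]
COMPARE_OP bool(<) → 1 vs 2 = True. Stack: [True]
POP_JUMP_IF_FALSE → pop True; no jump. Stack: []
LOAD_FAST_LOAD_FAST m,b → push 8,35. Stack: [8, 35]
BINARY_OP + → 8 + 35 = 43. Stack: [43]
STORE_FAST m → m=43. Stack: []
LOAD_CONST → push 8. Stack: [8]
STORE_FAST m → m=8. Stack: []
LOAD_FAST i → push 1. Stack: [1]
LOAD_CONST → push 1. Stack: [1, 1]
BINARY_OP + → 1 + 1 = 2. Stack: [2]
STORE_FAST i → i=2. Stack: []
LOAD_FAST i → push 2. Stack: [2]
LOAD_CONST → push 2. Stack: [2, 2]
COMPARE_OP bool(<) → 2 vs 2 = False. Stack: [False]
POP_JUMP_IF_FALSE → pop False; jump. Stack: []
LOAD_FAST m → push 8. Stack: [8]
RETURN_VALUE → return 8.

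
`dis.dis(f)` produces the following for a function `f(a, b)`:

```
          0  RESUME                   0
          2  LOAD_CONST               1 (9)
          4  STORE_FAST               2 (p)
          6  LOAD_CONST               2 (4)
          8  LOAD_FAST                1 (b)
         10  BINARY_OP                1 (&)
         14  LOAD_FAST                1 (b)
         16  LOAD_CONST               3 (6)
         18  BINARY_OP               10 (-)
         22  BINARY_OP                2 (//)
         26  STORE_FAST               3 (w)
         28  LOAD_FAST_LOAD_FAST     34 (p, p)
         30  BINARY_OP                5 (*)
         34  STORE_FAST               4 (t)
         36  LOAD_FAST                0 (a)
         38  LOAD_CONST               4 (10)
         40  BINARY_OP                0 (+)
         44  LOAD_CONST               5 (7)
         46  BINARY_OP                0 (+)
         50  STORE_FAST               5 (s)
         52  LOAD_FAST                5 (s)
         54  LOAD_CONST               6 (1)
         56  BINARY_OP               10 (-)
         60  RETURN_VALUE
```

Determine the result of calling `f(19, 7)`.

LOAD_CONST → push 9. Stack: [9]
STORE_FAST p → p=9. Stack: []
LOAD_CONST → push 4. Stack: [4]
LOAD_FAST b → push 7. Stack: [4, 7]
BINARY_OP & → 4 & 7 = 4. Stack: [4]
LOAD_FAST b → push 7. Stack: [4, 7]
LOAD_CONST → push 6. Stack: [4, 7, 6]
BINARY_OP - → 7 - 6 = 1. Stack: [4, 1]
BINARY_OP // → 4 // 1 = 4. Stack: [4]
STORE_FAST w → w=4. Stack: []
LOAD_FAST_LOAD_FAST p,p → push 9,9. Stack: [9, 9]
BINARY_OP * → 9 * 9 = 81. Stack: [81]
STORE_FAST t → t=81. Stack: []
LOAD_FAST a → push 19. Stack: [19]
LOAD_CONST → push 10. Stack: [19, 10]
BINARY_OP + → 19 + 10 = 29. Stack: [29]
LOAD_CONST → push 7. Stack: [29, 7]
BINARY_OP + → 29 + 7 = 36. Stack: [36]
STORE_FAST s → s=36. Stack: []
LOAD_FAST s → push 36. Stack: [36]
LOAD_CONST → push 1. Stack: [36, 1]
BINARY_OP - → 36 - 1 = 35. Stack: [35]
RETURN_VALUE → return 35.

35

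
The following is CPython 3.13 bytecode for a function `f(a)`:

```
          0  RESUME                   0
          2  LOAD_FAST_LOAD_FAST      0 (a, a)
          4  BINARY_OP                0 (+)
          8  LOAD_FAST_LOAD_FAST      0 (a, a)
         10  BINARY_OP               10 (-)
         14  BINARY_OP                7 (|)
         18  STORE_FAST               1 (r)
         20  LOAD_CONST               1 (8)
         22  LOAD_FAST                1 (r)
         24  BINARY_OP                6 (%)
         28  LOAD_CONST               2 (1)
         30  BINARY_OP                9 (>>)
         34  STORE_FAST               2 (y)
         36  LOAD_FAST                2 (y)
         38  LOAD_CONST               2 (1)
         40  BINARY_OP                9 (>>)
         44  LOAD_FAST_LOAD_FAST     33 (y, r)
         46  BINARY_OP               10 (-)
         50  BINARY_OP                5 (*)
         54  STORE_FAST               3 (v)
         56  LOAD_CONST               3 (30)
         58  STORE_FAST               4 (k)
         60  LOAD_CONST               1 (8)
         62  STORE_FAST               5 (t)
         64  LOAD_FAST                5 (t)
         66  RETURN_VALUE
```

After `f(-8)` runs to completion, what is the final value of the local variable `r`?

LOAD_FAST_LOAD_FAST a,a → push -8,-8. Stack: [-8, -8]
BINARY_OP + → -8 + -8 = -16. Stack: [-16]
LOAD_FAST_LOAD_FAST a,a → push -8,-8. Stack: [-16, -8, -8]
BINARY_OP - → -8 - -8 = 0. Stack: [-16, 0]
BINARY_OP | → -16 | 0 = -16. Stack: [-16]
STORE_FAST r → r=-16. Stack: []
LOAD_CONST → push 8. Stack: [8]
LOAD_FAST r → push -16. Stack: [8, -16]
BINARY_OP % → 8 % -16 = -8. Stack: [-8]
LOAD_CONST → push 1. Stack: [-8, 1]
BINARY_OP >> → -8 >> 1 = -4. Stack: [-4]
STORE_FAST y → y=-4. Stack: []
LOAD_FAST y → push -4. Stack: [-4]
LOAD_CONST → push 1. Stack: [-4, 1]
BINARY_OP >> → -4 >> 1 = -2. Stack: [-2]
LOAD_FAST_LOAD_FAST y,r → push -4,-16. Stack: [-2, -4, -16]
BINARY_OP - → -4 - -16 = 12. Stack: [-2, 12]
BINARY_OP * → -2 * 12 = -24. Stack: [-24]
STORE_FAST v → v=-24. Stack: []
LOAD_CONST → push 30. Stack: [30]
STORE_FAST k → k=30. Stack: []
LOAD_CONST → push 8. Stack: [8]
STORE_FAST t → t=8. Stack: []
LOAD_FAST t → push 8. Stack: [8]
RETURN_VALUE → return 8.

-16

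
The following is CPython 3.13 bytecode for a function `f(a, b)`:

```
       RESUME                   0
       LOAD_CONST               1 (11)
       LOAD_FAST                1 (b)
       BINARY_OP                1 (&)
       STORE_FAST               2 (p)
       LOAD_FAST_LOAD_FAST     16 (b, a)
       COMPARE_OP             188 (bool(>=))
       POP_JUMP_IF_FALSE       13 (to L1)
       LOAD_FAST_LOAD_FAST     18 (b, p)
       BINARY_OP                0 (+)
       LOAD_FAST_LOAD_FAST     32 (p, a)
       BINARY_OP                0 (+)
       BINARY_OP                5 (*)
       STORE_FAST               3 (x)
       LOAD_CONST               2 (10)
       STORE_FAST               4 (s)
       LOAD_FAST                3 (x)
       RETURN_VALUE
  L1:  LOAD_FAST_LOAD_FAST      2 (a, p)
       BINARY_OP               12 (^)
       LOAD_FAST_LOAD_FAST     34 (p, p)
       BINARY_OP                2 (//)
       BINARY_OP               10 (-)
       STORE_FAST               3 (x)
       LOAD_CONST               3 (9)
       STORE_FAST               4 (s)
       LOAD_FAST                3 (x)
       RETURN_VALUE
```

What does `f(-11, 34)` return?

LOAD_CONST → push 11. Stack: [11]
LOAD_FAST b → push 34. Stack: [11, 34]
BINARY_OP & → 11 & 34 = 2. Stack: [2]
STORE_FAST p → p=2. Stack: []
LOAD_FAST_LOAD_FAST b,a → push 34,-11. Stack: [34, -11]
COMPARE_OP bool(>=) → 34 vs -11 = True. Stack: [True]
POP_JUMP_IF_FALSE → pop True; no jump. Stack: []
LOAD_FAST_LOAD_FAST b,p → push 34,2. Stack: [34, 2]
BINARY_OP + → 34 + 2 = 36. Stack: [36]
LOAD_FAST_LOAD_FAST p,a → push 2,-11. Stack: [36, 2, -11]
BINARY_OP + → 2 + -11 = -9. Stack: [36, -9]
BINARY_OP * → 36 * -9 = -324. Stack: [-324]
STORE_FAST x → x=-324. Stack: []
LOAD_CONST → push 10. Stack: [10]
STORE_FAST s → s=10. Stack: []
LOAD_FAST x → push -324. Stack: [-324]
RETURN_VALUE → return -324.

-324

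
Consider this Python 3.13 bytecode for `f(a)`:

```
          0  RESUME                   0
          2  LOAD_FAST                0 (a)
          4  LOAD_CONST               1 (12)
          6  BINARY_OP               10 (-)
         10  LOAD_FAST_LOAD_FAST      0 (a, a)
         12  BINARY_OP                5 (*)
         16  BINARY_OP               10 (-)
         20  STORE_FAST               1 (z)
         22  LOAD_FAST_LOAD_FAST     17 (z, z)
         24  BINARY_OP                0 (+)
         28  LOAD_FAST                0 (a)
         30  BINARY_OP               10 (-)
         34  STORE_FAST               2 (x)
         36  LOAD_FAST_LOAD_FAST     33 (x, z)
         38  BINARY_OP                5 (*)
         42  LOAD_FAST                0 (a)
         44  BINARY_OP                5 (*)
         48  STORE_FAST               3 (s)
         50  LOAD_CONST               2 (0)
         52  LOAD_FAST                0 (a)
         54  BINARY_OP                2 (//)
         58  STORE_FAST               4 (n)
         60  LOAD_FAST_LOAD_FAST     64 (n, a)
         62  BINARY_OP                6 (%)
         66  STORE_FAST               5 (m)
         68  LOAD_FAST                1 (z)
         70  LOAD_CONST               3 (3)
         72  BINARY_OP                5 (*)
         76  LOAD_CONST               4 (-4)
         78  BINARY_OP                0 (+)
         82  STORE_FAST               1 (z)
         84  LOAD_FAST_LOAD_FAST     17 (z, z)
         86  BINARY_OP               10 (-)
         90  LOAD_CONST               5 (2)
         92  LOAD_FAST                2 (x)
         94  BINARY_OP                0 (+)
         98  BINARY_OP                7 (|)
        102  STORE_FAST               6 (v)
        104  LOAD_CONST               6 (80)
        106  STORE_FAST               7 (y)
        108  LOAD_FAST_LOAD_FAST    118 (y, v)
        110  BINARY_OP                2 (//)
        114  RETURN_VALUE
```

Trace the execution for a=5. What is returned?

LOAD_FAST a → push 5. Stack: [5]
LOAD_CONST → push 12. Stack: [5, 12]
BINARY_OP - → 5 - 12 = -7. Stack: [-7]
LOAD_FAST_LOAD_FAST a,a → push 5,5. Stack: [-7, 5, 5]
BINARY_OP * → 5 * 5 = 25. Stack: [-7, 25]
BINARY_OP - → -7 - 25 = -32. Stack: [-32]
STORE_FAST z → z=-32. Stack: []
LOAD_FAST_LOAD_FAST z,z → push -32,-32. Stack: [-32, -32]
BINARY_OP + → -32 + -32 = -64. Stack: [-64]
LOAD_FAST a → push 5. Stack: [-64, 5]
BINARY_OP - → -64 - 5 = -69. Stack: [-69]
STORE_FAST x → x=-69. Stack: []
LOAD_FAST_LOAD_FAST x,z → push -69,-32. Stack: [-69, -32]
BINARY_OP * → -69 * -32 = 2208. Stack: [2208]
LOAD_FAST a → push 5. Stack: [2208, 5]
BINARY_OP * → 2208 * 5 = 11040. Stack: [11040]
STORE_FAST s → s=11040. Stack: []
LOAD_CONST → push 0. Stack: [0]
LOAD_FAST a → push 5. Stack: [0, 5]
BINARY_OP // → 0 // 5 = 0. Stack: [0]
STORE_FAST n → n=0. Stack: []
LOAD_FAST_LOAD_FAST n,a → push 0,5. Stack: [0, 5]
BINARY_OP % → 0 % 5 = 0. Stack: [0]
STORE_FAST m → m=0. Stack: []
LOAD_FAST z → push -32. Stack: [-32]
LOAD_CONST → push 3. Stack: [-32, 3]
BINARY_OP * → -32 * 3 = -96. Stack: [-96]
LOAD_CONST → push -4. Stack: [-96, -4]
BINARY_OP + → -96 + -4 = -100. Stack: [-100]
STORE_FAST z → z=-100. Stack: []
LOAD_FAST_LOAD_FAST z,z → push -100,-100. Stack: [-100, -100]
BINARY_OP - → -100 - -100 = 0. Stack: [0]
LOAD_CONST → push 2. Stack: [0, 2]
LOAD_FAST x → push -69. Stack: [0, 2, -69]
BINARY_OP + → 2 + -69 = -67. Stack: [0, -67]
BINARY_OP | → 0 | -67 = -67. Stack: [-67]
STORE_FAST v → v=-67. Stack: []
LOAD_CONST → push 80. Stack: [80]
STORE_FAST y → y=80. Stack: []
LOAD_FAST_LOAD_FAST y,v → push 80,-67. Stack: [80, -67]
BINARY_OP // → 80 // -67 = -2. Stack: [-2]
RETURN_VALUE → return -2.

-2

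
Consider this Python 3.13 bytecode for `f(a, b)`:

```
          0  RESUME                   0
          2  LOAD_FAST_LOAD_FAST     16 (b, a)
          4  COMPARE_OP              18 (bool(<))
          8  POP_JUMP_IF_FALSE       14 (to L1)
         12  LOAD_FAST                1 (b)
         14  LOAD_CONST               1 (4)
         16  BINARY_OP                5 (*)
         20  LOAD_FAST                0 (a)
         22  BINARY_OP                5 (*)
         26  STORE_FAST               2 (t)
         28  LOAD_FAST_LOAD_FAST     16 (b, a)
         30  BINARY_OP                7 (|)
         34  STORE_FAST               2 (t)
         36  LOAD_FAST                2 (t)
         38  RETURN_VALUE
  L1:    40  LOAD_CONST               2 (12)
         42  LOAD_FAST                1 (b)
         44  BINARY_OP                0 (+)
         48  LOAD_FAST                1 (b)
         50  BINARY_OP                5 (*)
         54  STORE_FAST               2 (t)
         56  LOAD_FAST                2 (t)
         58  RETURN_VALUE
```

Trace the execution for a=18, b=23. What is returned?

805

LOAD_FAST_LOAD_FAST b,a → push 23,18. Stack: [23, 18]
COMPARE_OP bool(<) → 23 vs 18 = False. Stack: [False]
POP_JUMP_IF_FALSE → pop False; jump. Stack: []
LOAD_CONST → push 12. Stack: [12]
LOAD_FAST b → push 23. Stack: [12, 23]
BINARY_OP + → 12 + 23 = 35. Stack: [35]
LOAD_FAST b → push 23. Stack: [35, 23]
BINARY_OP * → 35 * 23 = 805. Stack: [805]
STORE_FAST t → t=805. Stack: []
LOAD_FAST t → push 805. Stack: [805]
RETURN_VALUE → return 805.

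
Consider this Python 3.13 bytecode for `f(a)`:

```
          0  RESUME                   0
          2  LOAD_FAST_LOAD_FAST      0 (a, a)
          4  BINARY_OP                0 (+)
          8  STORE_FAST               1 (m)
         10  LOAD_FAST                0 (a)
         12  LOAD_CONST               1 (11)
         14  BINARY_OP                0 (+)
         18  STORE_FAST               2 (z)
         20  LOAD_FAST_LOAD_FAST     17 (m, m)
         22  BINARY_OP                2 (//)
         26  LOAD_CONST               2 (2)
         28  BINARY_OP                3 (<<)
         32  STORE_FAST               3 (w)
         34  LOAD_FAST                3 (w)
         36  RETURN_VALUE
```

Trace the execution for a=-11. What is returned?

LOAD_FAST_LOAD_FAST a,a → push -11,-11. Stack: [-11, -11]
BINARY_OP + → -11 + -11 = -22. Stack: [-22]
STORE_FAST m → m=-22. Stack: []
LOAD_FAST a → push -11. Stack: [-11]
LOAD_CONST → push 11. Stack: [-11, 11]
BINARY_OP + → -11 + 11 = 0. Stack: [0]
STORE_FAST z → z=0. Stack: []
LOAD_FAST_LOAD_FAST m,m → push -22,-22. Stack: [-22, -22]
BINARY_OP // → -22 // -22 = 1. Stack: [1]
LOAD_CONST → push 2. Stack: [1, 2]
BINARY_OP << → 1 << 2 = 4. Stack: [4]
STORE_FAST w → w=4. Stack: []
LOAD_FAST w → push 4. Stack: [4]
RETURN_VALUE → return 4.

4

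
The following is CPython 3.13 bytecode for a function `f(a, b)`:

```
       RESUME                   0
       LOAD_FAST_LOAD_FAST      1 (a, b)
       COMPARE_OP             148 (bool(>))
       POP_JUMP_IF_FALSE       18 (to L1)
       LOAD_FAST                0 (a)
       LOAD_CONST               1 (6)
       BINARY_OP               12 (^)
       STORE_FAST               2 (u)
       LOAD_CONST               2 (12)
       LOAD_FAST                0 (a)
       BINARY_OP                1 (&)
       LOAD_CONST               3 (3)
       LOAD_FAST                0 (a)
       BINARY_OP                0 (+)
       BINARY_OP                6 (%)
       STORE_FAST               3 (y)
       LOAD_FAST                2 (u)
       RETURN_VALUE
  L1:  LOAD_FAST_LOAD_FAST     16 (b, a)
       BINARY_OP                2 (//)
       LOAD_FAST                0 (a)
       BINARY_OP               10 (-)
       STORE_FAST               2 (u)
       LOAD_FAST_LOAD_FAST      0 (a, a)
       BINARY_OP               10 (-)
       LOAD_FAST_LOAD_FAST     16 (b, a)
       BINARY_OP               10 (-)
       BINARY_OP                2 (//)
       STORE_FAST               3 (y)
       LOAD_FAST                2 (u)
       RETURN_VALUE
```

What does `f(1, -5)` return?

LOAD_FAST_LOAD_FAST a,b → push 1,-5. Stack: [1, -5]
COMPARE_OP bool(>) → 1 vs -5 = True. Stack: [True]
POP_JUMP_IF_FALSE → pop True; no jump. Stack: []
LOAD_FAST a → push 1. Stack: [1]
LOAD_CONST → push 6. Stack: [1, 6]
BINARY_OP ^ → 1 ^ 6 = 7. Stack: [7]
STORE_FAST u → u=7. Stack: []
LOAD_CONST → push 12. Stack: [12]
LOAD_FAST a → push 1. Stack: [12, 1]
BINARY_OP & → 12 & 1 = 0. Stack: [0]
LOAD_CONST → push 3. Stack: [0, 3]
LOAD_FAST a → push 1. Stack: [0, 3, 1]
BINARY_OP + → 3 + 1 = 4. Stack: [0, 4]
BINARY_OP % → 0 % 4 = 0. Stack: [0]
STORE_FAST y → y=0. Stack: []
LOAD_FAST u → push 7. Stack: [7]
RETURN_VALUE → return 7.

7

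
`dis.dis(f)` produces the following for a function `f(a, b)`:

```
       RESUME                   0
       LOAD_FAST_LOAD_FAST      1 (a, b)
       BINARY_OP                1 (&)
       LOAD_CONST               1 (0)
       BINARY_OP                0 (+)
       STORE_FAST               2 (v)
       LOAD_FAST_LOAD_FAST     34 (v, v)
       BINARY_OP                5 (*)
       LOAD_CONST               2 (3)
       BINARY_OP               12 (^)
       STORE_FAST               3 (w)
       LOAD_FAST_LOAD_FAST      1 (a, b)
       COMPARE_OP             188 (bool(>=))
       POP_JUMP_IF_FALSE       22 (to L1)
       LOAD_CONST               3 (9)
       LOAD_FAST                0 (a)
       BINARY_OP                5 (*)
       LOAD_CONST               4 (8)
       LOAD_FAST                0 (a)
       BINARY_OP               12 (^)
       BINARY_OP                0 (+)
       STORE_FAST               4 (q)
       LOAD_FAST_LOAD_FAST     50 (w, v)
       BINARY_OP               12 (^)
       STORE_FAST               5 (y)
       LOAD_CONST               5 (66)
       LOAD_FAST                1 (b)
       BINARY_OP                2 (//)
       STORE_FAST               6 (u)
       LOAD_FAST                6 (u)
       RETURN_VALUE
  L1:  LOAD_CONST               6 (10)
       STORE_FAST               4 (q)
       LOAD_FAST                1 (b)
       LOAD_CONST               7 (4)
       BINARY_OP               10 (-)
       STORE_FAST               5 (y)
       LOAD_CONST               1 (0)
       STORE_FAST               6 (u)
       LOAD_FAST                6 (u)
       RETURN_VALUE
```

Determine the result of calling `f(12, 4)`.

LOAD_FAST_LOAD_FAST a,b → push 12,4. Stack: [12, 4]
BINARY_OP & → 12 & 4 = 4. Stack: [4]
LOAD_CONST → push 0. Stack: [4, 0]
BINARY_OP + → 4 + 0 = 4. Stack: [4]
STORE_FAST v → v=4. Stack: []
LOAD_FAST_LOAD_FAST v,v → push 4,4. Stack: [4, 4]
BINARY_OP * → 4 * 4 = 16. Stack: [16]
LOAD_CONST → push 3. Stack: [16, 3]
BINARY_OP ^ → 16 ^ 3 = 19. Stack: [19]
STORE_FAST w → w=19. Stack: []
LOAD_FAST_LOAD_FAST a,b → push 12,4. Stack: [12, 4]
COMPARE_OP bool(>=) → 12 vs 4 = True. Stack: [True]
POP_JUMP_IF_FALSE → pop True; no jump. Stack: []
LOAD_CONST → push 9. Stack: [9]
LOAD_FAST a → push 12. Stack: [9, 12]
BINARY_OP * → 9 * 12 = 108. Stack: [108]
LOAD_CONST → push 8. Stack: [108, 8]
LOAD_FAST a → push 12. Stack: [108, 8, 12]
BINARY_OP ^ → 8 ^ 12 = 4. Stack: [108, 4]
BINARY_OP + → 108 + 4 = 112. Stack: [112]
STORE_FAST q → q=112. Stack: []
LOAD_FAST_LOAD_FAST w,v → push 19,4. Stack: [19, 4]
BINARY_OP ^ → 19 ^ 4 = 23. Stack: [23]
STORE_FAST y → y=23. Stack: []
LOAD_CONST → push 66. Stack: [66]
LOAD_FAST b → push 4. Stack: [66, 4]
BINARY_OP // → 66 // 4 = 16. Stack: [16]
STORE_FAST u → u=16. Stack: []
LOAD_FAST u → push 16. Stack: [16]
RETURN_VALUE → return 16.

16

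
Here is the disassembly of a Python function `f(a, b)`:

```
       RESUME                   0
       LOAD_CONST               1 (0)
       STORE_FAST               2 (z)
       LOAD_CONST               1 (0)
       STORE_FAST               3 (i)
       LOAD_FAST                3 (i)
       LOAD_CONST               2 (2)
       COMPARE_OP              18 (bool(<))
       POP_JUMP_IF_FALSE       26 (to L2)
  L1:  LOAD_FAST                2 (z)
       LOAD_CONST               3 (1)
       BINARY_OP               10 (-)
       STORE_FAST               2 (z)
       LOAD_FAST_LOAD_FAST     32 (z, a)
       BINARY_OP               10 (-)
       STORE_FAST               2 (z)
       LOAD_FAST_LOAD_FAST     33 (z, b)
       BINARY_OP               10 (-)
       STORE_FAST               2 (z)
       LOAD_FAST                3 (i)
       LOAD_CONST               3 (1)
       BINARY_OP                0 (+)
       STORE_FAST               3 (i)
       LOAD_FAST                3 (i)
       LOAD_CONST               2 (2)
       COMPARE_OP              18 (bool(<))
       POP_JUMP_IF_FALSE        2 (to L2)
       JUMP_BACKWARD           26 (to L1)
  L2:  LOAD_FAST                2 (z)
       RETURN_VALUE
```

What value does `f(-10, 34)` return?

LOAD_CONST → push 0. Stack: [0]
STORE_FAST z → z=0. Stack: []
LOAD_CONST → push 0. Stack: [0]
STORE_FAST i → i=0. Stack: []
LOAD_FAST i → push 0. Stack: [0]
LOAD_CONST → push 2. Stack: [0, 2]
COMPARE_OP bool(<) → 0 vs 2 = True. Stack: [True]
POP_JUMP_IF_FALSE → pop True; no jump. Stack: []
LOAD_FAST z → push 0. Stack: [0]
LOAD_CONST → push 1. Stack: [0, 1]
BINARY_OP - → 0 - 1 = -1. Stack: [-1]
STORE_FAST z → z=-1. Stack: []
LOAD_FAST_LOAD_FAST z,a → push -1,-10. Stack: [-1, -10]
BINARY_OP - → -1 - -10 = 9. Stack: [9]
STORE_FAST z → z=9. Stack: []
LOAD_FAST_LOAD_FAST z,b → push 9,34. Stack: [9, 34]
BINARY_OP - → 9 - 34 = -25. Stack: [-25]
STORE_FAST z → z=-25. Stack: []
LOAD_FAST i → push 0. Stack: [0]
LOAD_CONST → push 1. Stack: [0, 1]
BINARY_OP + → 0 + 1 = 1. Stack: [1]
STORE_FAST i → i=1. Stack: []
LOAD_FAST i → push 1. Stack: [1]
LOAD_CONST → push 2. Stack: [1, 2]
COMPARE_OP bool(<) → 1 vs 2 = True. Stack: [True]
POP_JUMP_IF_FALSE → pop True; no jump. Stack: []
LOAD_FAST z → push -25. Stack: [-25]
LOAD_CONST → push 1. Stack: [-25, 1]
BINARY_OP - → -25 - 1 = -26. Stack: [-26]
STORE_FAST z → z=-26. Stack: []
LOAD_FAST_LOAD_FAST z,a → push -26,-10. Stack: [-26, -10]
BINARY_OP - → -26 - -10 = -16. Stack: [-16]
STORE_FAST z → z=-16. Stack: []
LOAD_FAST_LOAD_FAST z,b → push -16,34. Stack: [-16, 34]
BINARY_OP - → -16 - 34 = -50. Stack: [-50]
STORE_FAST z → z=-50. Stack: []
LOAD_FAST i → push 1. Stack: [1]
LOAD_CONST → push 1. Stack: [1, 1]
BINARY_OP + → 1 + 1 = 2. Stack: [2]
STORE_FAST i → i=2. Stack: []
LOAD_FAST i → push 2. Stack: [2]
LOAD_CONST → push 2. Stack: [2, 2]
COMPARE_OP bool(<) → 2 vs 2 = False. Stack: [False]
POP_JUMP_IF_FALSE → pop False; jump. Stack: []
LOAD_FAST z → push -50. Stack: [-50]
RETURN_VALUE → return -50.

-50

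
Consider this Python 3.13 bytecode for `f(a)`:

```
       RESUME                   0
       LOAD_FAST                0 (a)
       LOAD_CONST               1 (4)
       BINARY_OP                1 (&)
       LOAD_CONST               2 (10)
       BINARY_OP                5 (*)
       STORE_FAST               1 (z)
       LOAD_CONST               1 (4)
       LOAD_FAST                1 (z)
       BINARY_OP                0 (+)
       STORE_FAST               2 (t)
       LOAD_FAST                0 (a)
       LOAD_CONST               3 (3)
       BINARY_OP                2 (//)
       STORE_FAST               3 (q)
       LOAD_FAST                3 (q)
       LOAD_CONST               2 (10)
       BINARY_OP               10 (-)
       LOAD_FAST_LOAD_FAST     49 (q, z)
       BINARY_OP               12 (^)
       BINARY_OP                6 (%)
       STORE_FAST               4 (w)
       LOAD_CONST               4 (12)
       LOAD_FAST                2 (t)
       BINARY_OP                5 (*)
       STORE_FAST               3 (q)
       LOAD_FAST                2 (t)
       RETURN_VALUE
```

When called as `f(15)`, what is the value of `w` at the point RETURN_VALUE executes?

LOAD_FAST a → push 15. Stack: [15]
LOAD_CONST → push 4. Stack: [15, 4]
BINARY_OP & → 15 & 4 = 4. Stack: [4]
LOAD_CONST → push 10. Stack: [4, 10]
BINARY_OP * → 4 * 10 = 40. Stack: [40]
STORE_FAST z → z=40. Stack: []
LOAD_CONST → push 4. Stack: [4]
LOAD_FAST z → push 40. Stack: [4, 40]
BINARY_OP + → 4 + 40 = 44. Stack: [44]
STORE_FAST t → t=44. Stack: []
LOAD_FAST a → push 15. Stack: [15]
LOAD_CONST → push 3. Stack: [15, 3]
BINARY_OP // → 15 // 3 = 5. Stack: [5]
STORE_FAST q → q=5. Stack: []
LOAD_FAST q → push 5. Stack: [5]
LOAD_CONST → push 10. Stack: [5, 10]
BINARY_OP - → 5 - 10 = -5. Stack: [-5]
LOAD_FAST_LOAD_FAST q,z → push 5,40. Stack: [-5, 5, 40]
BINARY_OP ^ → 5 ^ 40 = 45. Stack: [-5, 45]
BINARY_OP % → -5 % 45 = 40. Stack: [40]
STORE_FAST w → w=40. Stack: []
LOAD_CONST → push 12. Stack: [12]
LOAD_FAST t → push 44. Stack: [12, 44]
BINARY_OP * → 12 * 44 = 528. Stack: [528]
STORE_FAST q → q=528. Stack: []
LOAD_FAST t → push 44. Stack: [44]
RETURN_VALUE → return 44.

40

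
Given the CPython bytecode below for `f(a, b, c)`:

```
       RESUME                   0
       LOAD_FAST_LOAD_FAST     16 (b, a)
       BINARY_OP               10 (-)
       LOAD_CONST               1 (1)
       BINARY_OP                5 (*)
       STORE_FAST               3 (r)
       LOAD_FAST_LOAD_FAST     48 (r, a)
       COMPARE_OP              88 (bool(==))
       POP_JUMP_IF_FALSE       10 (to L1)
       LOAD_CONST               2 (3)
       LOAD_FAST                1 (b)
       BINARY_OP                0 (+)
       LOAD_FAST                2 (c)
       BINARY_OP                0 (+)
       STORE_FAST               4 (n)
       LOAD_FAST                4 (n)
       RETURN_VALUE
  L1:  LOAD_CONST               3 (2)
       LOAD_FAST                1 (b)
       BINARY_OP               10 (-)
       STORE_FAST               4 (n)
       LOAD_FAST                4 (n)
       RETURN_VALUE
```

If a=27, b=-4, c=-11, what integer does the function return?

6

LOAD_FAST_LOAD_FAST b,a → push -4,27. Stack: [-4, 27]
BINARY_OP - → -4 - 27 = -31. Stack: [-31]
LOAD_CONST → push 1. Stack: [-31, 1]
BINARY_OP * → -31 * 1 = -31. Stack: [-31]
STORE_FAST r → r=-31. Stack: []
LOAD_FAST_LOAD_FAST r,a → push -31,27. Stack: [-31, 27]
COMPARE_OP bool(==) → -31 vs 27 = False. Stack: [False]
POP_JUMP_IF_FALSE → pop False; jump. Stack: []
LOAD_CONST → push 2. Stack: [2]
LOAD_FAST b → push -4. Stack: [2, -4]
BINARY_OP - → 2 - -4 = 6. Stack: [6]
STORE_FAST n → n=6. Stack: []
LOAD_FAST n → push 6. Stack: [6]
RETURN_VALUE → return 6.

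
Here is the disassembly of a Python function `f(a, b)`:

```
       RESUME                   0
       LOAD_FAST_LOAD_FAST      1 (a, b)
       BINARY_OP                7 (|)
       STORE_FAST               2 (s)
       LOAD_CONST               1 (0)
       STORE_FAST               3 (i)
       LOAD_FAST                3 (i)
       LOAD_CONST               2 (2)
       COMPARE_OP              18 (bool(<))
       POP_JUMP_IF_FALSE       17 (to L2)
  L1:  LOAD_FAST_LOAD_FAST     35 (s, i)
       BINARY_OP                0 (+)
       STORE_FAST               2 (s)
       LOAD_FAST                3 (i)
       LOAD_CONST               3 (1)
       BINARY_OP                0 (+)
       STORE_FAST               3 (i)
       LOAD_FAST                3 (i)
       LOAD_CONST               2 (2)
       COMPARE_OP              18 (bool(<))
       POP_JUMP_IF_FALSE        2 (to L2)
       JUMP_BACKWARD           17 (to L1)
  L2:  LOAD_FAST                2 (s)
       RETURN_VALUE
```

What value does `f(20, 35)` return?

56

LOAD_FAST_LOAD_FAST a,b → push 20,35. Stack: [20, 35]
BINARY_OP | → 20 | 35 = 55. Stack: [55]
STORE_FAST s → s=55. Stack: []
LOAD_CONST → push 0. Stack: [0]
STORE_FAST i → i=0. Stack: []
LOAD_FAST i → push 0. Stack: [0]
LOAD_CONST → push 2. Stack: [0, 2]
COMPARE_OP bool(<) → 0 vs 2 = True. Stack: [True]
POP_JUMP_IF_FALSE → pop True; no jump. Stack: []
LOAD_FAST_LOAD_FAST s,i → push 55,0. Stack: [55, 0]
BINARY_OP + → 55 + 0 = 55. Stack: [55]
STORE_FAST s → s=55. Stack: []
LOAD_FAST i → push 0. Stack: [0]
LOAD_CONST → push 1. Stack: [0, 1]
BINARY_OP + → 0 + 1 = 1. Stack: [1]
STORE_FAST i → i=1. Stack: []
LOAD_FAST i → push 1. Stack: [1]
LOAD_CONST → push 2. Stack: [1, 2]
COMPARE_OP bool(<) → 1 vs 2 = True. Stack: [True]
POP_JUMP_IF_FALSE → pop True; no jump. Stack: []
LOAD_FAST_LOAD_FAST s,i → push 55,1. Stack: [55, 1]
BINARY_OP + → 55 + 1 = 56. Stack: [56]
STORE_FAST s → s=56. Stack: []
LOAD_FAST i → push 1. Stack: [1]
LOAD_CONST → push 1. Stack: [1, 1]
BINARY_OP + → 1 + 1 = 2. Stack: [2]
STORE_FAST i → i=2. Stack: []
LOAD_FAST i → push 2. Stack: [2]
LOAD_CONST → push 2. Stack: [2, 2]
COMPARE_OP bool(<) → 2 vs 2 = False. Stack: [False]
POP_JUMP_IF_FALSE → pop False; jump. Stack: []
LOAD_FAST s → push 56. Stack: [56]
RETURN_VALUE → return 56.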